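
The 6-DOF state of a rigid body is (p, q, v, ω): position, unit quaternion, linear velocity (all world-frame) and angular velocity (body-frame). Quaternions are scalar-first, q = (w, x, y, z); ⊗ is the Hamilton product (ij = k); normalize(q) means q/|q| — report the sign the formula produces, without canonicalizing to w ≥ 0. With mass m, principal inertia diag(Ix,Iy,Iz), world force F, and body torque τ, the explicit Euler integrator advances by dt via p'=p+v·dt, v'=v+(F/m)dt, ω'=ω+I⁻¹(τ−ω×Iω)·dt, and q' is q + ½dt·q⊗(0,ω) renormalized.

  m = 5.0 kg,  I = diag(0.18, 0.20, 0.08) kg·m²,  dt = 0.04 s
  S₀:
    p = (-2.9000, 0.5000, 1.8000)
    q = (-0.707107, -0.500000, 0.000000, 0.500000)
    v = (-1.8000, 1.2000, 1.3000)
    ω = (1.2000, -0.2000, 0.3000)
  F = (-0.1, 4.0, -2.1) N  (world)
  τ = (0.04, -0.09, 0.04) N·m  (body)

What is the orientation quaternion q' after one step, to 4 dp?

Hamilton product q⊗(0,ω) = (0.4500000, -0.7485284, 0.8914214, -0.1121321)
q + ½dt·q⊗(0,ω), renormalized = (-0.6979, -0.5148, 0.0178, 0.4976)

q' = (-0.6979, -0.5148, 0.0178, 0.4976)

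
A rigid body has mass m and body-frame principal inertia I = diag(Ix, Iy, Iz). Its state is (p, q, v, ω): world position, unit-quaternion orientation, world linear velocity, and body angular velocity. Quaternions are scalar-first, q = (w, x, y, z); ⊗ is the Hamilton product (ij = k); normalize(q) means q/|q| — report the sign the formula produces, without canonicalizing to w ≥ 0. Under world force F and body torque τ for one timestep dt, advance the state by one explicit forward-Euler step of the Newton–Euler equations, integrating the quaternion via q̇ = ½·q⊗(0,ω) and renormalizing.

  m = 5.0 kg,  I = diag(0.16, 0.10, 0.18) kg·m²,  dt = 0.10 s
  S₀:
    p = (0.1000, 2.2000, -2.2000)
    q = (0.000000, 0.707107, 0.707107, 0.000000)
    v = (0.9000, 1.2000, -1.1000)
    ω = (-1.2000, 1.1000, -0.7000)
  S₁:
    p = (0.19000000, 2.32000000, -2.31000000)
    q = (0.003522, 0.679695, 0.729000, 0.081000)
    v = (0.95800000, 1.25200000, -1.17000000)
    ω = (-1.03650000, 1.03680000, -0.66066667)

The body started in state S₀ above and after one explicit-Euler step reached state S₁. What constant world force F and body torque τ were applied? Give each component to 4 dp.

F = (2.9000, 2.6000, -3.5000)
τ = (0.2000, -0.0800, 0.1500)

rate change Δω = (0.16350000, -0.06320000, 0.03933333)
applied torque τ = (0.2000, -0.0800, 0.1500)
Δv = v₁−v₀ = (0.05800000, 0.05200000, -0.07000000)
m·(v₁−v₀)/dt = (2.9000, 2.6000, -3.5000)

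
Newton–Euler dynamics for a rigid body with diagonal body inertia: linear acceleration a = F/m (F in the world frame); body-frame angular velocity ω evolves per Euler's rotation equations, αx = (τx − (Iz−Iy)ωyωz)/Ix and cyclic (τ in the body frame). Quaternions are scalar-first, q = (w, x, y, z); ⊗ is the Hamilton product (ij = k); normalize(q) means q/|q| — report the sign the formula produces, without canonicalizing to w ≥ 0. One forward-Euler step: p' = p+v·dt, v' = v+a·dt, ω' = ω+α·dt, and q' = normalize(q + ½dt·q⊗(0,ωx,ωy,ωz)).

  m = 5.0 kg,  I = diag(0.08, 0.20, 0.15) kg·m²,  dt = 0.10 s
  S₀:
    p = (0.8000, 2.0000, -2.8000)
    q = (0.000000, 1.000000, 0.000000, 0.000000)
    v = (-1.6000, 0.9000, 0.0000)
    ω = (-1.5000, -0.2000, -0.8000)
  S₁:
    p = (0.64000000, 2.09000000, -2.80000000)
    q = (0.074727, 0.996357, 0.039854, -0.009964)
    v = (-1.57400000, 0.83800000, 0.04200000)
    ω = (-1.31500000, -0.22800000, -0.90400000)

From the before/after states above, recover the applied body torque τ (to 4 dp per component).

τ = (0.1400, -0.1400, -0.1200)

Δω = ω₁−ω₀ = (0.18500000, -0.02800000, -0.10400000)
I·α + gyro = (0.1400, -0.1400, -0.1200)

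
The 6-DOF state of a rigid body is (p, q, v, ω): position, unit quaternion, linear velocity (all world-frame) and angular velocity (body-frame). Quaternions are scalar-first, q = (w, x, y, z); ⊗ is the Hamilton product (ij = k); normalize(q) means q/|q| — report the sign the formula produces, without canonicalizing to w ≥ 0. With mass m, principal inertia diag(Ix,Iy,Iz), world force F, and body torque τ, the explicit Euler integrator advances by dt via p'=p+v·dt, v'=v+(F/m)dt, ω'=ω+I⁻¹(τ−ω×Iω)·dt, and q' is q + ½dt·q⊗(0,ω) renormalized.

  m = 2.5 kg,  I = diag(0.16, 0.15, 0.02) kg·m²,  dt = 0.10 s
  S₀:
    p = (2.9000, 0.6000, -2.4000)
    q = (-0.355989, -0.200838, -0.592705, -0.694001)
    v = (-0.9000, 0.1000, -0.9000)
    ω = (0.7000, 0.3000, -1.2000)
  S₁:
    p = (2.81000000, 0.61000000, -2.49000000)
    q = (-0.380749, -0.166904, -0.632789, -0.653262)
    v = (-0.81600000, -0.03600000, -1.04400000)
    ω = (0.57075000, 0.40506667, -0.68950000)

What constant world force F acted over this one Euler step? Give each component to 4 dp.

F = (2.1000, -3.4000, -3.6000)

Δv = v₁−v₀ = (0.08400000, -0.13600000, -0.14400000)
applied force F = (2.1000, -3.4000, -3.6000)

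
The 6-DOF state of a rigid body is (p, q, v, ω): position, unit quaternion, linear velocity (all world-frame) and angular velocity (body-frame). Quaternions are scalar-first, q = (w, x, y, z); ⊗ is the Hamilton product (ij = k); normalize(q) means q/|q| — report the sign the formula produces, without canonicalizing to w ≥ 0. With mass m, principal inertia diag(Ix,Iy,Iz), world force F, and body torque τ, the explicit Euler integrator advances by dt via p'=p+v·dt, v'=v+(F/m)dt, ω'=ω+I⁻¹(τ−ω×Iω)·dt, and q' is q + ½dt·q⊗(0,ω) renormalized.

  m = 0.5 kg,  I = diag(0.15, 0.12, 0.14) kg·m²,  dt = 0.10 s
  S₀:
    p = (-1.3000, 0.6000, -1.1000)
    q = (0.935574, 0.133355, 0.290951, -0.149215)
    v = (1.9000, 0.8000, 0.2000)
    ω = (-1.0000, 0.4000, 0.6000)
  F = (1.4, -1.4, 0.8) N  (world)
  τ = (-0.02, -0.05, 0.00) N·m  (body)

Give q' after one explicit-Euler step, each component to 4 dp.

2q̇ = q⊗(0,ω) = (0.1065036, -0.7013174, 0.4434316, 0.9056374)
updated quaternion q' = (0.9391, 0.0981, 0.3125, -0.1037)

q' = (0.9391, 0.0981, 0.3125, -0.1037)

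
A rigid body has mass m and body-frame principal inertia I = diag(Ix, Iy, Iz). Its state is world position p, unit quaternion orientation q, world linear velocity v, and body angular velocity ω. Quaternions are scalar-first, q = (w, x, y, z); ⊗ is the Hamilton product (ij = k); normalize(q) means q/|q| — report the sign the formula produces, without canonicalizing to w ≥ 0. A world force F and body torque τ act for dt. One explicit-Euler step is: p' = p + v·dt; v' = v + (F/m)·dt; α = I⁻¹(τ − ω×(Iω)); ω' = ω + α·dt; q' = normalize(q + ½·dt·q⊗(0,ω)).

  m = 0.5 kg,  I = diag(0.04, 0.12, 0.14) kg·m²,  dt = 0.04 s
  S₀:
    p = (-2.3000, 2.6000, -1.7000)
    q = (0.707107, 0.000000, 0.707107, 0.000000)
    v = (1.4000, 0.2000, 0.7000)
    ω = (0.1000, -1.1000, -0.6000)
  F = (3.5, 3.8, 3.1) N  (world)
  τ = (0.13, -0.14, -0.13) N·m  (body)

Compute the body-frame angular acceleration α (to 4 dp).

α = (2.9200, -1.2167, -0.8657)

ω×(Iω) gyroscopic = (0.0132, 0.0060, -0.0088)
(τ − ω×Iω)/I = (2.9200, -1.2167, -0.8657)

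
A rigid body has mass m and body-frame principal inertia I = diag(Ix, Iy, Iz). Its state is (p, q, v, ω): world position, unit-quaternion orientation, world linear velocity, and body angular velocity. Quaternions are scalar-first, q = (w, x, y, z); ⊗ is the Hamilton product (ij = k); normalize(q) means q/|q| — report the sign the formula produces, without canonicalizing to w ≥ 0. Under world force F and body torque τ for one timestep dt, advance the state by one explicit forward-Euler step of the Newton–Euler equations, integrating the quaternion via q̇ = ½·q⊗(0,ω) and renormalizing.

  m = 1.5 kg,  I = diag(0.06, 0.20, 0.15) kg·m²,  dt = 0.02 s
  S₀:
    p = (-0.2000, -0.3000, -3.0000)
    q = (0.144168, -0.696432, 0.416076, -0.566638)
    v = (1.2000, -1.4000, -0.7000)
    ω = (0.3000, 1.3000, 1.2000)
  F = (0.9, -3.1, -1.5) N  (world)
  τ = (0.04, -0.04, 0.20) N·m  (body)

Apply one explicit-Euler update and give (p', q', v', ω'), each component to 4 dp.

linear accel F/m = (0.6000, -2.0667, -1.0000)
new position p' = (-0.1760, -0.3280, -3.0140)
new velocity v' = (1.2120, -1.4413, -0.7200)
angular accel α = (1.9667, -0.0380, 0.9693)
ω + α·dt = (0.3393, 1.2992, 1.2194)
2q̇ = q⊗(0,ω) = (0.3479964, 1.2791710, 0.8531454, -0.8571828)
q' = normalize(q + ½dt·q⊗(0,ω)) = (0.1476, -0.6835, 0.4245, -0.5751)

p' = (-0.1760, -0.3280, -3.0140)
q' = (0.1476, -0.6835, 0.4245, -0.5751)
v' = (1.2120, -1.4413, -0.7200)
ω' = (0.3393, 1.2992, 1.2194)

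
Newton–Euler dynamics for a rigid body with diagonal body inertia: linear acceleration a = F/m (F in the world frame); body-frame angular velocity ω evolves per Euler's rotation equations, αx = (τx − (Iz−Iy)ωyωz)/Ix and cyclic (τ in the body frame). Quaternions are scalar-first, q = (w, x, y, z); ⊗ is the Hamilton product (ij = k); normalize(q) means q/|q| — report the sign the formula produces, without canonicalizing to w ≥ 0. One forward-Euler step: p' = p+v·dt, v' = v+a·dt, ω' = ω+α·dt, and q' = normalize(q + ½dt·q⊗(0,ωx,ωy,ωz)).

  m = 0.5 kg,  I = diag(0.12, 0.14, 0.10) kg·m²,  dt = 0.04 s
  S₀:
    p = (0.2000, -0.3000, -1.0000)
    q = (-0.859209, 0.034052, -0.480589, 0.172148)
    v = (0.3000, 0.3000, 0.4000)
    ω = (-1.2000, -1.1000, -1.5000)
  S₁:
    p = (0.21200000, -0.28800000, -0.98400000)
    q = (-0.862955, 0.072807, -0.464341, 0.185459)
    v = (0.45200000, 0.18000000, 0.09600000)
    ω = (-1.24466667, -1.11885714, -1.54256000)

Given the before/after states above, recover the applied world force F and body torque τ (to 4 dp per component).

rate change Δω = (-0.04466667, -0.01885714, -0.04256000)
precession coupling = (-0.0660, 0.0360, 0.0264)
I·α + gyro = (-0.2000, -0.0300, -0.0800)
velocity change Δv = (0.15200000, -0.12000000, -0.30400000)
applied force F = (1.9000, -1.5000, -3.8000)

F = (1.9000, -1.5000, -3.8000)
τ = (-0.2000, -0.0300, -0.0800)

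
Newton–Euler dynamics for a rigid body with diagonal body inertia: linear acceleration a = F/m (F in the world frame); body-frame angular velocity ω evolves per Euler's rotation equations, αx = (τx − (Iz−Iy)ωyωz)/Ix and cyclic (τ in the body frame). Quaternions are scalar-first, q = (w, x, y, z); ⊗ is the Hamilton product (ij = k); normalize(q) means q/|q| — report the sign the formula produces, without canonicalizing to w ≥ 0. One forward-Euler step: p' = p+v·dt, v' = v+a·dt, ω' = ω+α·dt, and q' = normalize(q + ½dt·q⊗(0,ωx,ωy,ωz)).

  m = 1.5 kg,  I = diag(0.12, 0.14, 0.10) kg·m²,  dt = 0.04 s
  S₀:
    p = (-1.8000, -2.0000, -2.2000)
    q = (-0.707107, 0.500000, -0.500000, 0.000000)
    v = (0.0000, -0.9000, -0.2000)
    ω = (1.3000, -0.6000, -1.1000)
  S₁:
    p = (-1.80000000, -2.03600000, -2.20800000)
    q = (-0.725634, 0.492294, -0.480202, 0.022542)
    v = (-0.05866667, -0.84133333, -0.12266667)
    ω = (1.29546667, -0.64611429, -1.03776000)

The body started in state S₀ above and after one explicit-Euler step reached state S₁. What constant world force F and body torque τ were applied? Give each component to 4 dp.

F = (-2.2000, 2.2000, 2.9000)
τ = (-0.0400, -0.1900, 0.1400)

rate change Δω = (-0.00453333, -0.04611429, 0.06224000)
applied torque τ = (-0.0400, -0.1900, 0.1400)
velocity change Δv = (-0.05866667, 0.05866667, 0.07733333)
applied force F = (-2.2000, 2.2000, 2.9000)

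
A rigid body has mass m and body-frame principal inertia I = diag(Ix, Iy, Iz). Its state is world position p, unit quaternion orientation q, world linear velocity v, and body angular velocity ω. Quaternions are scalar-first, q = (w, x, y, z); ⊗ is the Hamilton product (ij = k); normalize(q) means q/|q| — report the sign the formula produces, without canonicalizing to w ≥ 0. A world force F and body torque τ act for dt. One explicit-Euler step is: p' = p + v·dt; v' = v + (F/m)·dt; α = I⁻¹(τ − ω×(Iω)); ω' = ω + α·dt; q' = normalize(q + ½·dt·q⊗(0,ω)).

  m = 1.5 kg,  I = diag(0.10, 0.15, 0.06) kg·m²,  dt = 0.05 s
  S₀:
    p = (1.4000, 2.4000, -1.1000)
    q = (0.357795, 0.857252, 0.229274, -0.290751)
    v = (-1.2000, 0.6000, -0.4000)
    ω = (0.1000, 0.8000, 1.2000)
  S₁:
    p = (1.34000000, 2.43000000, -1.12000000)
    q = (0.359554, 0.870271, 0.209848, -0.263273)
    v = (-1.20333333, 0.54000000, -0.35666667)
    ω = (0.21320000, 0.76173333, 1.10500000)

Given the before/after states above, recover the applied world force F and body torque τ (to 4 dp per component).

velocity change Δv = (-0.00333333, -0.06000000, 0.04333333)
applied force F = (-0.1000, -1.8000, 1.3000)
Δω = ω₁−ω₀ = (0.11320000, -0.03826667, -0.09500000)
I·α + gyro = (0.1400, -0.1100, -0.1100)

F = (-0.1000, -1.8000, 1.3000)
τ = (0.1400, -0.1100, -0.1100)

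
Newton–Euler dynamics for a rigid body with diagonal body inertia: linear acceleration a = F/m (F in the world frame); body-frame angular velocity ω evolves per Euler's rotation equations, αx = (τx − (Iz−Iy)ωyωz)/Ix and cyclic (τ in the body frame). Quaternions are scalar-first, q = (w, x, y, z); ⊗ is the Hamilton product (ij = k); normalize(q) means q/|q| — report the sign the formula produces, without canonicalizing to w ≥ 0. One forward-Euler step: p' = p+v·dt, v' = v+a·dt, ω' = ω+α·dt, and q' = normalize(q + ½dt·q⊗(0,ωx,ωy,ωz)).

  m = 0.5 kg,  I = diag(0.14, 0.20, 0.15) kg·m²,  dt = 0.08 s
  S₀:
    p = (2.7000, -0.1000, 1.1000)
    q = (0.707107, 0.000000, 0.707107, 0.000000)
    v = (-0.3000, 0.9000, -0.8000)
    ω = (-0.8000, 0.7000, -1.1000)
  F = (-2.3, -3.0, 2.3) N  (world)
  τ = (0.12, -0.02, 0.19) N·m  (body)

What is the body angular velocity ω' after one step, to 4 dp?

gyro term ω×Iω = (0.0385, -0.0088, -0.0336)
(τ − ω×Iω)/I = (0.5821, -0.0560, 1.4907)
ω' = ω + α·dt = (-0.7534, 0.6955, -0.9807)

ω' = (-0.7534, 0.6955, -0.9807)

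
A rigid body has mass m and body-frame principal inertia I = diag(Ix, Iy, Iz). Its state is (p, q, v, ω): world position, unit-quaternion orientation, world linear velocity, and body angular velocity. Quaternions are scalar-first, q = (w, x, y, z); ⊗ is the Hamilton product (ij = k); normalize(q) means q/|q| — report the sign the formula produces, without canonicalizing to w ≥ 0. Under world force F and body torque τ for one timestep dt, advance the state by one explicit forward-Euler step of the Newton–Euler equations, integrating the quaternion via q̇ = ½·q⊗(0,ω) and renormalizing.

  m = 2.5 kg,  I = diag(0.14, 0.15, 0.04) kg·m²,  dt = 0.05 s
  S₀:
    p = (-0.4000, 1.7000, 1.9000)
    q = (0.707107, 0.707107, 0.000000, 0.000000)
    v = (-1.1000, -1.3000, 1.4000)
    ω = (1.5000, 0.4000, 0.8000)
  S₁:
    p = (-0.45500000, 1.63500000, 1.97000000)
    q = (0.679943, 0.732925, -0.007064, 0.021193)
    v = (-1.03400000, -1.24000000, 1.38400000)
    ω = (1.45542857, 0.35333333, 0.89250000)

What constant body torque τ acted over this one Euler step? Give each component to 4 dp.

Δω = ω₁−ω₀ = (-0.04457143, -0.04666667, 0.09250000)
τ = I·(Δω/dt) + ω₀×(Iω₀) = (-0.1600, -0.0200, 0.0800)

τ = (-0.1600, -0.0200, 0.0800)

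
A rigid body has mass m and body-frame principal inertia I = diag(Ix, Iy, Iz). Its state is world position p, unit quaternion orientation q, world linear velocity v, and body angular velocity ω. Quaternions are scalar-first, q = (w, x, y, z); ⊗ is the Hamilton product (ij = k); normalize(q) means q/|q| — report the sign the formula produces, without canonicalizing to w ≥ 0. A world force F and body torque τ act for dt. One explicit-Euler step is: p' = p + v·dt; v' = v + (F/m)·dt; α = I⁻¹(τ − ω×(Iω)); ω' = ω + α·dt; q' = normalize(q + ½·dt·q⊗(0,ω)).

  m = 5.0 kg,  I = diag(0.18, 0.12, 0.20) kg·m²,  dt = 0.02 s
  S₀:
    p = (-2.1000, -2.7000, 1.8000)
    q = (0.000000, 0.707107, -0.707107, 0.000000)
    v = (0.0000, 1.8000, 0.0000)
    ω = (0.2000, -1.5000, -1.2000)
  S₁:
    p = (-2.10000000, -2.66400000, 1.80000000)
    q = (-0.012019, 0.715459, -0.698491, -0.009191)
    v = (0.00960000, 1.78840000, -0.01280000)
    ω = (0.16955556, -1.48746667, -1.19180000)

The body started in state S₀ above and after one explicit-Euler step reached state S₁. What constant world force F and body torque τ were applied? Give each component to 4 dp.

F = (2.4000, -2.9000, -3.2000)
τ = (-0.1300, 0.0800, 0.1000)

v₁ − v₀ = (0.00960000, -0.01160000, -0.01280000)
applied force F = (2.4000, -2.9000, -3.2000)
ω₁ − ω₀ = (-0.03044444, 0.01253333, 0.00820000)
ω₀×(Iω₀) = (0.1440, 0.0048, 0.0180)
applied torque τ = (-0.1300, 0.0800, 0.1000)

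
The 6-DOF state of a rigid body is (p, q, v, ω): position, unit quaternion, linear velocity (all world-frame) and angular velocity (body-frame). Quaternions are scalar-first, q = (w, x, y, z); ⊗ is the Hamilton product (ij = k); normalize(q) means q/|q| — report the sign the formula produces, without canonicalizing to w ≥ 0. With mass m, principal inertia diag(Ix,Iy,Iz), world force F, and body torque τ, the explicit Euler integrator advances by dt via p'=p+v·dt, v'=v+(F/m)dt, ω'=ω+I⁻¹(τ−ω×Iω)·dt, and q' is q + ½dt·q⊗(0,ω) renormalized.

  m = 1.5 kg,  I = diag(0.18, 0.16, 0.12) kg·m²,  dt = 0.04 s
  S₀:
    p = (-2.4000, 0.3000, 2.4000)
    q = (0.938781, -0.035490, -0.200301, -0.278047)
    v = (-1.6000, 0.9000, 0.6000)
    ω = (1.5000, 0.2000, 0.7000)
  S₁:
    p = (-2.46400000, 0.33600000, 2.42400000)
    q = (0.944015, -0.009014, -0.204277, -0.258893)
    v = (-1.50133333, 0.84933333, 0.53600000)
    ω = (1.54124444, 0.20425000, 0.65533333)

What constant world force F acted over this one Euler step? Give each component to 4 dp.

F = (3.7000, -1.9000, -2.4000)

Δv = v₁−v₀ = (0.09866667, -0.05066667, -0.06400000)
m·(v₁−v₀)/dt = (3.7000, -1.9000, -2.4000)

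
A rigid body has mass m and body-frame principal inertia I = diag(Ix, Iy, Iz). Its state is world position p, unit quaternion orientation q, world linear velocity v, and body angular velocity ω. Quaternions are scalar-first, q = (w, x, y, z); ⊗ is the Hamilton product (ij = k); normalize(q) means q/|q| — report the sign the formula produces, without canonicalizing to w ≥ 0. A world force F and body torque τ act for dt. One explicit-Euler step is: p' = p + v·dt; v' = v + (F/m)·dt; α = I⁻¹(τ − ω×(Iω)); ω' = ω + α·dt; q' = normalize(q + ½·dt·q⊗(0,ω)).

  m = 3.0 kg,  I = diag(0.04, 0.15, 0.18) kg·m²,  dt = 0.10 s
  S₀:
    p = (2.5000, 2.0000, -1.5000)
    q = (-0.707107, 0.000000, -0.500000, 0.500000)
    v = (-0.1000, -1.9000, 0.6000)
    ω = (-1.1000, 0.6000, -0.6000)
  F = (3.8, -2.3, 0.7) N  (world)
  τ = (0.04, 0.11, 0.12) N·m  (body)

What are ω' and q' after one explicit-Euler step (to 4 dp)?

ω' = (-0.9730, 0.7349, -0.4930)
q' = (-0.6755, 0.0388, -0.5474, 0.4925)

ω×(Iω) gyroscopic = (-0.0108, -0.0924, -0.0726)
angular accel α = (1.2700, 1.3493, 1.0700)
ω + α·dt = (-0.9730, 0.7349, -0.4930)
Hamilton product q⊗(0,ω) = (0.6000000, 0.7778177, -0.9742642, -0.1257358)
q + ½dt·q⊗(0,ω), renormalized = (-0.6755, 0.0388, -0.5474, 0.4925)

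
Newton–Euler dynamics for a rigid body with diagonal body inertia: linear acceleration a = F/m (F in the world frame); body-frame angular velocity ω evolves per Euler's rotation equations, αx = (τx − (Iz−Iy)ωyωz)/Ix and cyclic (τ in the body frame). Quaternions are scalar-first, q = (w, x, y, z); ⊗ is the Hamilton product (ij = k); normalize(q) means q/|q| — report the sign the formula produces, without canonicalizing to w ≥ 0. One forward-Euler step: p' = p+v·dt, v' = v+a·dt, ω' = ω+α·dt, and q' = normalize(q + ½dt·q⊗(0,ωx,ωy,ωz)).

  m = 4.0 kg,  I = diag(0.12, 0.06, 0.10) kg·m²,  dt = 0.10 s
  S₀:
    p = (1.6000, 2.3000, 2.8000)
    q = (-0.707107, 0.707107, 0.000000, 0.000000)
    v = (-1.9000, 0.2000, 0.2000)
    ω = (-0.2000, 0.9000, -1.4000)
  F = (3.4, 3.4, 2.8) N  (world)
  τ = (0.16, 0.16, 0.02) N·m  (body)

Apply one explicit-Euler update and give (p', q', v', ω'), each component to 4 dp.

p' = (1.4100, 2.3200, 2.8200)
q' = (-0.6976, 0.7117, 0.0176, 0.0810)
v' = (-1.8150, 0.2850, 0.2700)
ω' = (-0.0247, 1.1573, -1.3908)

ω×(Iω) gyroscopic = (-0.0504, 0.0056, 0.0108)
(τ − ω×Iω)/I = (1.7533, 2.5733, 0.0920)
ω' = ω + α·dt = (-0.0247, 1.1573, -1.3908)
Hamilton product q⊗(0,ω) = (0.1414214, 0.1414214, 0.3535535, 1.6263461)
q' = normalize(q + ½dt·q⊗(0,ω)) = (-0.6976, 0.7117, 0.0176, 0.0810)
a = (0.8500, 0.8500, 0.7000)
p' = p + v·dt = (1.4100, 2.3200, 2.8200)
new velocity v' = (-1.8150, 0.2850, 0.2700)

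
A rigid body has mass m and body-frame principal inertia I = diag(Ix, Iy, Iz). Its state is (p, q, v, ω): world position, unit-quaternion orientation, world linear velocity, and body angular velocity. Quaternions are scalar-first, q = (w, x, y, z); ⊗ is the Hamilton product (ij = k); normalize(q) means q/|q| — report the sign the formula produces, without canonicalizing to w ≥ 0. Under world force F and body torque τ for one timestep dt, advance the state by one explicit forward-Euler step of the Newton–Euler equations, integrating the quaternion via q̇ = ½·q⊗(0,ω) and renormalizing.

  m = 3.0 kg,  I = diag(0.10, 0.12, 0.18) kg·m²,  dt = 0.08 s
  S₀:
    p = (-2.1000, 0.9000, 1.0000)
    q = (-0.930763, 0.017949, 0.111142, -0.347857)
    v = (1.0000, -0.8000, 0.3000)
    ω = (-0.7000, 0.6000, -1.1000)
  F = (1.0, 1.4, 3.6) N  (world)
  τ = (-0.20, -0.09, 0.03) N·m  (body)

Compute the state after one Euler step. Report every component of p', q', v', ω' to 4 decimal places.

p' = (-2.0200, 0.8360, 1.0240)
q' = (-0.9467, 0.0474, 0.0992, -0.3029)
v' = (1.0267, -0.7627, 0.3960)
ω' = (-0.8283, 0.5811, -1.0829)

angular accel α = (-1.6040, -0.2367, 0.2133)
new body rate ω' = (-0.8283, 0.5811, -1.0829)
Hamilton product q⊗(0,ω) = (-0.4367636, 0.7379921, -0.2952140, 1.1124081)
updated quaternion q' = (-0.9467, 0.0474, 0.0992, -0.3029)
a = (0.3333, 0.4667, 1.2000)
p + v·dt = (-2.0200, 0.8360, 1.0240)
v' = v + a·dt = (1.0267, -0.7627, 0.3960)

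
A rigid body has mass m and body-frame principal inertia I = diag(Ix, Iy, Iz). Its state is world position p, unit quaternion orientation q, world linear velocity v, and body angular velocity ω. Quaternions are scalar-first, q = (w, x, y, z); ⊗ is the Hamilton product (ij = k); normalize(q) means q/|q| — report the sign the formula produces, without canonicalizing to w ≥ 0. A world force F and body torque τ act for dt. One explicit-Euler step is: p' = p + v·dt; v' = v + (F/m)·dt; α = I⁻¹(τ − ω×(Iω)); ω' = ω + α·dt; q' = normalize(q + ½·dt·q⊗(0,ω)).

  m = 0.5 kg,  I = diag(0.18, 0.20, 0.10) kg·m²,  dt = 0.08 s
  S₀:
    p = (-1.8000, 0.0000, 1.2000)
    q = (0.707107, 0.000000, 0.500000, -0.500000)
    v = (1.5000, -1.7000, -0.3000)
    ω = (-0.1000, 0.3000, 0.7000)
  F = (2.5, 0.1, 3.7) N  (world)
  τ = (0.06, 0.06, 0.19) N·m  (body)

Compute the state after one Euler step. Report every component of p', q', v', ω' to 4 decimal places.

p' = (-1.6800, -0.1360, 1.1760)
q' = (0.7148, 0.0172, 0.5102, -0.4780)
v' = (1.9000, -1.6840, 0.2920)
ω' = (-0.0640, 0.3262, 0.8525)

p + v·dt = (-1.6800, -0.1360, 1.1760)
new velocity v' = (1.9000, -1.6840, 0.2920)
angular accel α = (0.4500, 0.3280, 1.9060)
new body rate ω' = (-0.0640, 0.3262, 0.8525)
Hamilton product q⊗(0,ω) = (0.2000000, 0.4292893, 0.2621321, 0.5449749)
q + ½dt·q⊗(0,ω), renormalized = (0.7148, 0.0172, 0.5102, -0.4780)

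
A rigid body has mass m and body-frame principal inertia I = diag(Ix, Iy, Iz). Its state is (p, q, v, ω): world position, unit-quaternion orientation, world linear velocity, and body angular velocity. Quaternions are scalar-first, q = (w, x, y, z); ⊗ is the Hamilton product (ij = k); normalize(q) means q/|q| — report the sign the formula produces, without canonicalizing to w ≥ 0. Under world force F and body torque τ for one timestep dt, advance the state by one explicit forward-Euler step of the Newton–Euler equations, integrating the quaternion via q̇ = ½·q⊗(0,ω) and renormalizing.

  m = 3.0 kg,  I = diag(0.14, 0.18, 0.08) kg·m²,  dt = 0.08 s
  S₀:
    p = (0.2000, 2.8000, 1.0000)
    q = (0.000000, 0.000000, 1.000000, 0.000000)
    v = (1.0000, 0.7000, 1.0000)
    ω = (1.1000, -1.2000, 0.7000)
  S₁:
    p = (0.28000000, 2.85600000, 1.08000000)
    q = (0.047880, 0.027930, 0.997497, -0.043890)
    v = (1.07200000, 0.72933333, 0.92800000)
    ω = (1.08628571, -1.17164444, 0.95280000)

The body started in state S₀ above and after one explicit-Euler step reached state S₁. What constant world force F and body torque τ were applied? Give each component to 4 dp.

Δω = ω₁−ω₀ = (-0.01371429, 0.02835556, 0.25280000)
precession coupling = (0.0840, 0.0462, -0.0528)
τ = I·(Δω/dt) + ω₀×(Iω₀) = (0.0600, 0.1100, 0.2000)
v₁ − v₀ = (0.07200000, 0.02933333, -0.07200000)
applied force F = (2.7000, 1.1000, -2.7000)

F = (2.7000, 1.1000, -2.7000)
τ = (0.0600, 0.1100, 0.2000)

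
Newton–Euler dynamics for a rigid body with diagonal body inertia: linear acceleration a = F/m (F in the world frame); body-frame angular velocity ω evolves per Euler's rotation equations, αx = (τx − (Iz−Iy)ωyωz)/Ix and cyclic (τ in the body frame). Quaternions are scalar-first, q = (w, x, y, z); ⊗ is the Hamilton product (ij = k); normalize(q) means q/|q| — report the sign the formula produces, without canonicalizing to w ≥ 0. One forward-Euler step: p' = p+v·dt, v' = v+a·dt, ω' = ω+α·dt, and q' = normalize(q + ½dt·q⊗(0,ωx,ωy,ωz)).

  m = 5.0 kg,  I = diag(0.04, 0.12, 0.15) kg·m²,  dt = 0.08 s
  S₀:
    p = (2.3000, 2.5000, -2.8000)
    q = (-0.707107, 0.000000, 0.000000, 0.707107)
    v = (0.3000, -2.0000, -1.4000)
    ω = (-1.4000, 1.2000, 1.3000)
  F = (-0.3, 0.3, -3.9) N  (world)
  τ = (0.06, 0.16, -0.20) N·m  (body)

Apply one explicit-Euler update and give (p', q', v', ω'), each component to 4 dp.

p' = (2.3240, 2.3400, -2.9120)
q' = (-0.7409, 0.0056, -0.0732, 0.6676)
v' = (0.2952, -1.9952, -1.4624)
ω' = (-1.3736, 1.1732, 1.2650)

a = F/m = (-0.0600, 0.0600, -0.7800)
new position p' = (2.3240, 2.3400, -2.9120)
v + (F/m)dt = (0.2952, -1.9952, -1.4624)
ω×(Iω) gyroscopic = (0.0468, 0.2002, -0.1344)
angular accel α = (0.3300, -0.3350, -0.4373)
new body rate ω' = (-1.3736, 1.1732, 1.2650)
2q̇ = q⊗(0,ω) = (-0.9192391, 0.1414214, -1.8384782, -0.9192391)
updated quaternion q' = (-0.7409, 0.0056, -0.0732, 0.6676)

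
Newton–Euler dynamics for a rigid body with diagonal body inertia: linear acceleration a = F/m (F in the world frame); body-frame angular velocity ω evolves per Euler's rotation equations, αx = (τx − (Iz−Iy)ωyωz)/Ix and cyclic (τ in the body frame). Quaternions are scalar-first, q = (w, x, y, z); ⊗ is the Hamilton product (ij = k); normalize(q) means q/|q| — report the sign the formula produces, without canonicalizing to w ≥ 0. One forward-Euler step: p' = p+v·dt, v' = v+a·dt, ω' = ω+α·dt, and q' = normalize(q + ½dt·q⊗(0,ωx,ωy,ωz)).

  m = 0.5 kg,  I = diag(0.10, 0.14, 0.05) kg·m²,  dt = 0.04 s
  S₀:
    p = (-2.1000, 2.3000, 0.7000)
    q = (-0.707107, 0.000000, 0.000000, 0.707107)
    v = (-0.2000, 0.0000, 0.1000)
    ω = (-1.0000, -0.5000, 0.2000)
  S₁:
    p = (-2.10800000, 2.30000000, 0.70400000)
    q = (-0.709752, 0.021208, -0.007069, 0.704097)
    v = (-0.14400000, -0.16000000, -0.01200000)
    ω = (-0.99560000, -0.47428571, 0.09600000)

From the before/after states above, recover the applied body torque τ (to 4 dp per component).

τ = (0.0200, 0.0800, -0.1100)

Δω = ω₁−ω₀ = (0.00440000, 0.02571429, -0.10400000)
I·α + gyro = (0.0200, 0.0800, -0.1100)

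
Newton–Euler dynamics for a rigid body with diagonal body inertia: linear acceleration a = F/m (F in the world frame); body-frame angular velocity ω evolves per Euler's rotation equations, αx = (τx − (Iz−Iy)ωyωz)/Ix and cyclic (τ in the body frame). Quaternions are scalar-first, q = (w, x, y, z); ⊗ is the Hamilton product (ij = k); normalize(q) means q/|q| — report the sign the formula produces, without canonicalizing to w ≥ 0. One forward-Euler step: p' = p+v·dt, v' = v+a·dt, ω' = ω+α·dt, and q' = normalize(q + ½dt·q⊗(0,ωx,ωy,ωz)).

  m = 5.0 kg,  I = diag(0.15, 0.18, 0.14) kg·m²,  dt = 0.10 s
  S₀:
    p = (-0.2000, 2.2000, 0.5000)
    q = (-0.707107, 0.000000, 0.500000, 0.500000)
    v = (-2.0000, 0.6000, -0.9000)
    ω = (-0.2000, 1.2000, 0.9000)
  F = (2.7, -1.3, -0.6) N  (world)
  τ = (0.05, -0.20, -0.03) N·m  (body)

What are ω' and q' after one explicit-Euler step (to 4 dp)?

ω' = (-0.1379, 1.0899, 0.8837)
q' = (-0.7574, -0.0004, 0.4513, 0.4718)

precession coupling ω×(Iω) = (-0.0432, -0.0018, -0.0072)
α = I⁻¹(τ − ω×Iω) = (0.6213, -1.1011, -0.1629)
ω' = ω + α·dt = (-0.1379, 1.0899, 0.8837)
Hamilton product q⊗(0,ω) = (-1.0500000, -0.0085786, -0.9485284, -0.5363963)
updated quaternion q' = (-0.7574, -0.0004, 0.4513, 0.4718)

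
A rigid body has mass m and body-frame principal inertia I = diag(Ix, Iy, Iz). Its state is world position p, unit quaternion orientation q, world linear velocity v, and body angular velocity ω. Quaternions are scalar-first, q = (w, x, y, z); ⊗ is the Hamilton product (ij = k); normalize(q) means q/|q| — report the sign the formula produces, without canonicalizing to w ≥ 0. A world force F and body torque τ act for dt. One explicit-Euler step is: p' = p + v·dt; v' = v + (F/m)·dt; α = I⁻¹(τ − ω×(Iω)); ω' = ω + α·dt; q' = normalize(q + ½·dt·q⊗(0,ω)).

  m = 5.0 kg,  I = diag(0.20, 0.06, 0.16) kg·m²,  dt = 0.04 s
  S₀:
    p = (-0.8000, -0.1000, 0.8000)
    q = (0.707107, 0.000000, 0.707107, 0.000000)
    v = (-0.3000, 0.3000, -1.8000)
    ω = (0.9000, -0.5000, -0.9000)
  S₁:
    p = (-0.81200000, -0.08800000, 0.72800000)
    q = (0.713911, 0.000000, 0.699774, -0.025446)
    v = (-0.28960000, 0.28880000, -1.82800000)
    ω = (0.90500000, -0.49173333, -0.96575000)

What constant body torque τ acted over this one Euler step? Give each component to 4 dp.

τ = (0.0700, -0.0200, -0.2000)

rate change Δω = (0.00500000, 0.00826667, -0.06575000)
τ = I·(Δω/dt) + ω₀×(Iω₀) = (0.0700, -0.0200, -0.2000)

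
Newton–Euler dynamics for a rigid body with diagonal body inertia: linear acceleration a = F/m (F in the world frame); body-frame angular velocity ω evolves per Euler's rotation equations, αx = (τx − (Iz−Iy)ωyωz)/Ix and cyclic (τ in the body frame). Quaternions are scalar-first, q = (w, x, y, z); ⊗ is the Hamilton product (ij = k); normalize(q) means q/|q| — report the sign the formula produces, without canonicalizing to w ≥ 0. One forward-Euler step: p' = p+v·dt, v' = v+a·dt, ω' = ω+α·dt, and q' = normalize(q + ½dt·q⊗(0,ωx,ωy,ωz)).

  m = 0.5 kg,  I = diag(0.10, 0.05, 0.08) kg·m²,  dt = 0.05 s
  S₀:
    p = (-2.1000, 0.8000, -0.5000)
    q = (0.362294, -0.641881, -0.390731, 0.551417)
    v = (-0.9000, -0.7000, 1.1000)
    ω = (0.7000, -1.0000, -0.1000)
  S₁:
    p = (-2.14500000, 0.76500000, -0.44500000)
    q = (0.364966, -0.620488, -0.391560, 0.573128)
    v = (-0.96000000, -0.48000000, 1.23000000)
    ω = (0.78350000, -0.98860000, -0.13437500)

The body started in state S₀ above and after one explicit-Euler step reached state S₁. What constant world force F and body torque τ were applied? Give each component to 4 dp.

rate change Δω = (0.08350000, 0.01140000, -0.03437500)
I·α + gyro = (0.1700, 0.0100, -0.0200)
Δv = v₁−v₀ = (-0.06000000, 0.22000000, 0.13000000)
F = m·Δv/dt = (-0.6000, 2.2000, 1.3000)

F = (-0.6000, 2.2000, 1.3000)
τ = (0.1700, 0.0100, -0.0200)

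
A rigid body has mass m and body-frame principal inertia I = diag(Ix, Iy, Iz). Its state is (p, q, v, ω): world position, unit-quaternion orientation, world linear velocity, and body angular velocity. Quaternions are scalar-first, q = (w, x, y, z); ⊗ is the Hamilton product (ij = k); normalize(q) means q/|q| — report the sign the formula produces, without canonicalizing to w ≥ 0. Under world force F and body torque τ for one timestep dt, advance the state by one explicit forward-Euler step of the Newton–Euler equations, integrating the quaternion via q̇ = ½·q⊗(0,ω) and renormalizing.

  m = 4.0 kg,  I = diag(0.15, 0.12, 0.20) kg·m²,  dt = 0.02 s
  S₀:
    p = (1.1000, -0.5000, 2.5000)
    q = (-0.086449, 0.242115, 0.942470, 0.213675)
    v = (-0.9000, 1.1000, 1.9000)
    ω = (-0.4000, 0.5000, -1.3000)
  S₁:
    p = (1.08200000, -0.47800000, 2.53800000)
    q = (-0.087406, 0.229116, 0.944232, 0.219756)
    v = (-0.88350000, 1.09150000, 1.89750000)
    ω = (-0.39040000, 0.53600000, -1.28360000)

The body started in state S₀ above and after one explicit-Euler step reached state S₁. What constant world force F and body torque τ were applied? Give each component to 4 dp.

F = (3.3000, -1.7000, -0.5000)
τ = (0.0200, 0.1900, 0.1700)

velocity change Δv = (0.01650000, -0.00850000, -0.00250000)
m·(v₁−v₀)/dt = (3.3000, -1.7000, -0.5000)
ω₁ − ω₀ = (0.00960000, 0.03600000, 0.01640000)
ω₀×(Iω₀) = (-0.0520, -0.0260, 0.0060)
τ = I·(Δω/dt) + ω₀×(Iω₀) = (0.0200, 0.1900, 0.1700)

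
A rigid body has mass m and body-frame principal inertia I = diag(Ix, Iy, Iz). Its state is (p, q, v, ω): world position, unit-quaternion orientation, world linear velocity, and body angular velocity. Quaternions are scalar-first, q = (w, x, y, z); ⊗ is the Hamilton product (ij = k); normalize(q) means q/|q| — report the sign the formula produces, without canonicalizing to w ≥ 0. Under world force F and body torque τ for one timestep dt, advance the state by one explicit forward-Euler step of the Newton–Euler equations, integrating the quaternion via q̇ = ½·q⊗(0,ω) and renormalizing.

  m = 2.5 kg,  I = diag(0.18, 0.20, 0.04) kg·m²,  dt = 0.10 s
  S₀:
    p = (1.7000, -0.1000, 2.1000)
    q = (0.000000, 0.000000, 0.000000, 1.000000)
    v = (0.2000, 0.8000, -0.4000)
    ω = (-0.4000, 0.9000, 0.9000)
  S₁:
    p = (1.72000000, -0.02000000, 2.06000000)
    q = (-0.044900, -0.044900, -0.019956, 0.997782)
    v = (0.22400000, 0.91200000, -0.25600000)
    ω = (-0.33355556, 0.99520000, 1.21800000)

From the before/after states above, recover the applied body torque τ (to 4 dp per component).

Δω = ω₁−ω₀ = (0.06644444, 0.09520000, 0.31800000)
I·α + gyro = (-0.0100, 0.1400, 0.1200)

τ = (-0.0100, 0.1400, 0.1200)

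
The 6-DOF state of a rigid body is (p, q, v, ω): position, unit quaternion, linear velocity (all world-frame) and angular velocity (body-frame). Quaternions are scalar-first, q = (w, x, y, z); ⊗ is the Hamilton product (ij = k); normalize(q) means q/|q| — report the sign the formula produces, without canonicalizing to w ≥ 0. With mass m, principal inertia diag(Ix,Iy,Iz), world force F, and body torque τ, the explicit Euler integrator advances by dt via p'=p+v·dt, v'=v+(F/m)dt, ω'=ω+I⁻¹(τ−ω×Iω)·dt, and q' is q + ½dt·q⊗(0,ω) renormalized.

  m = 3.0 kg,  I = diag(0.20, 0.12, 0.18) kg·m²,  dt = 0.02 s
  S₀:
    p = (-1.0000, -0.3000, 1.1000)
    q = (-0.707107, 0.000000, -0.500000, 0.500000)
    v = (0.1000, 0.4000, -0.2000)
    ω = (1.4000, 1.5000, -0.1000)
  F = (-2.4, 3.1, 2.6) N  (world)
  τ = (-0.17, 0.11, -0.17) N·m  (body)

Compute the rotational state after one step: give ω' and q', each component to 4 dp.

precession coupling ω×(Iω) = (-0.0090, -0.0028, -0.1680)
α = I⁻¹(τ − ω×Iω) = (-0.8050, 0.9400, -0.0111)
ω' = ω + α·dt = (1.3839, 1.5188, -0.1002)
Hamilton product q⊗(0,ω) = (0.8000000, -1.6899498, -0.3606605, 0.7707107)
updated quaternion q' = (-0.6990, -0.0169, -0.5035, 0.5076)

ω' = (1.3839, 1.5188, -0.1002)
q' = (-0.6990, -0.0169, -0.5035, 0.5076)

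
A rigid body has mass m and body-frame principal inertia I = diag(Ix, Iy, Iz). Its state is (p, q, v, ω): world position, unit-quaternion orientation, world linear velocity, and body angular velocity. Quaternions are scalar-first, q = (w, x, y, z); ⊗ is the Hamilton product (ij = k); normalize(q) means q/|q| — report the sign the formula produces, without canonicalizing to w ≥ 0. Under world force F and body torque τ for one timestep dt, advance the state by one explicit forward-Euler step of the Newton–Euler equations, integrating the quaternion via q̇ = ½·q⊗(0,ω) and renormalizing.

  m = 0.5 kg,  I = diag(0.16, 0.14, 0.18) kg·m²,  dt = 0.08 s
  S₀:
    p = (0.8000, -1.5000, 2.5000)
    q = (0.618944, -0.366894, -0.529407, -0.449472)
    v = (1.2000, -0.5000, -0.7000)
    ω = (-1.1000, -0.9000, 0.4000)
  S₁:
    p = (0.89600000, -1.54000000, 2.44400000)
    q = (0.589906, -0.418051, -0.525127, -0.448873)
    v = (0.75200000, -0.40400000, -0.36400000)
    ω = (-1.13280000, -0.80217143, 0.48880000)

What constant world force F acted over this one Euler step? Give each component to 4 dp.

v₁ − v₀ = (-0.44800000, 0.09600000, 0.33600000)
m·(v₁−v₀)/dt = (-2.8000, 0.6000, 2.1000)

F = (-2.8000, 0.6000, 2.1000)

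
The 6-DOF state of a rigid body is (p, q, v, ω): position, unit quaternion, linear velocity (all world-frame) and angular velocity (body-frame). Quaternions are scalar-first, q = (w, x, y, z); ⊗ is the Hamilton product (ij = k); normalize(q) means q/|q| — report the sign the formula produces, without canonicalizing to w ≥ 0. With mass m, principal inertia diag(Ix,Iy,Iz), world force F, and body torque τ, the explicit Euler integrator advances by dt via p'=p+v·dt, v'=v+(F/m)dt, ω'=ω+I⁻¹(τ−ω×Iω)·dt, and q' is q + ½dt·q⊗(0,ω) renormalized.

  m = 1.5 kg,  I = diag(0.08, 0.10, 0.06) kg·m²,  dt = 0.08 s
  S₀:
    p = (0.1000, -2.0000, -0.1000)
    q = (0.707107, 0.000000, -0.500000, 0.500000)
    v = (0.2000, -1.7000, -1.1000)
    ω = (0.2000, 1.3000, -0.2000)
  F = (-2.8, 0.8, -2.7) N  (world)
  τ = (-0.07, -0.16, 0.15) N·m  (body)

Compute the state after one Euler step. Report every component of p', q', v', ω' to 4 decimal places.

p' = (0.1160, -2.1360, -0.1880)
q' = (0.7361, -0.0163, -0.4586, 0.4976)
v' = (0.0507, -1.6573, -1.2440)
ω' = (0.1196, 1.1726, -0.0069)

new position p' = (0.1160, -2.1360, -0.1880)
new velocity v' = (0.0507, -1.6573, -1.2440)
gyro term ω×Iω = (0.0104, -0.0008, 0.0052)
angular accel α = (-1.0050, -1.5920, 2.4133)
ω' = ω + α·dt = (0.1196, 1.1726, -0.0069)
2q̇ = q⊗(0,ω) = (0.7500000, -0.4085786, 1.0192391, -0.0414214)
q' = normalize(q + ½dt·q⊗(0,ω)) = (0.7361, -0.0163, -0.4586, 0.4976)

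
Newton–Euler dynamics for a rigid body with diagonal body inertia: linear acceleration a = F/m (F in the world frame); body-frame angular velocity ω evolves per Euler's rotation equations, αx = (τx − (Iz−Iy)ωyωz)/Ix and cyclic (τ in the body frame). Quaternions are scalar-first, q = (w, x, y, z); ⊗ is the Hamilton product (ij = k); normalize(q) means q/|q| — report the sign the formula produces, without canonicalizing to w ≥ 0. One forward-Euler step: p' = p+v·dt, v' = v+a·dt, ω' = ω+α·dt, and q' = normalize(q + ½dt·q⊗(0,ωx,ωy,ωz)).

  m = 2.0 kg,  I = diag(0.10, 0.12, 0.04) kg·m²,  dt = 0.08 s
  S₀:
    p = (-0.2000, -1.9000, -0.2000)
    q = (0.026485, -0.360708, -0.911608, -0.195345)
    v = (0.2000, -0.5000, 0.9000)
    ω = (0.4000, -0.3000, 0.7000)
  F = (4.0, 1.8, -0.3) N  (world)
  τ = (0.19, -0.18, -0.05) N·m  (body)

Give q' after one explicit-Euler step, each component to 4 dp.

q' = (0.0268, -0.3879, -0.9044, -0.1756)

q⊗(0,ω) = (0.0075423, -0.6861351, 0.1664121, 0.4913951)
q' = normalize(q + ½dt·q⊗(0,ω)) = (0.0268, -0.3879, -0.9044, -0.1756)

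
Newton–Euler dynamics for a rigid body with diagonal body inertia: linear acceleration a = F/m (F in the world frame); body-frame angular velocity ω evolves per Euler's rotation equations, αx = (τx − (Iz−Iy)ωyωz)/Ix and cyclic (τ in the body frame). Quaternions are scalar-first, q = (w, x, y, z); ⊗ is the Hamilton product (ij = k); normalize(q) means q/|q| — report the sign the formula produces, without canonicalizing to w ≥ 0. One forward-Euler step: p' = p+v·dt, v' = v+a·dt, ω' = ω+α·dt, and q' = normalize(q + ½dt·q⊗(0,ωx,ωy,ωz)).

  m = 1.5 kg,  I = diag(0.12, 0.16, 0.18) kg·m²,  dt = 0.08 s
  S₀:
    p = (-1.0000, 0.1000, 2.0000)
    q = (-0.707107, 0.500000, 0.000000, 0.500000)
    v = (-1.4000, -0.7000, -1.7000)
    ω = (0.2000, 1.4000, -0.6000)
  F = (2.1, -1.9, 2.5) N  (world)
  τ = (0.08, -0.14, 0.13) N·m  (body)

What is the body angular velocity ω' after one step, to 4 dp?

ω' = (0.2645, 1.3264, -0.5472)

ω×(Iω) gyroscopic = (-0.0168, 0.0072, 0.0112)
(τ − ω×Iω)/I = (0.8067, -0.9200, 0.6600)
ω + α·dt = (0.2645, 1.3264, -0.5472)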